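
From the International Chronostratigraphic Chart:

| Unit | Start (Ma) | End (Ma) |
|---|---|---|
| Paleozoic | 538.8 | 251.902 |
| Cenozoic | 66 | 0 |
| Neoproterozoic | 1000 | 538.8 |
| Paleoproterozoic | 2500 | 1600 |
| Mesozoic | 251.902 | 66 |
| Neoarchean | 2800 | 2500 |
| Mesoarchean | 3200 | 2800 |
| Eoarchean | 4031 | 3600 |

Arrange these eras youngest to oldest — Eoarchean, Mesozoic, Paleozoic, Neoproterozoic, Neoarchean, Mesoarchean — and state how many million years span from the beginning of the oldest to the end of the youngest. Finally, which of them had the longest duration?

Mesozoic, Paleozoic, Neoproterozoic, Neoarchean, Mesoarchean, Eoarchean; total span 3965 Myr; longest is Neoproterozoic

From the excerpt: Eoarchean 4031–3600; Mesozoic 251.902–66; Paleozoic 538.8–251.902; Neoproterozoic 1000–538.8; Neoarchean 2800–2500; Mesoarchean 3200–2800 (Ma).
Larger Ma is earlier, so the oldest is Eoarchean and the youngest is Mesozoic; youngest to oldest: Mesozoic, Paleozoic, Neoproterozoic, Neoarchean, Mesoarchean, Eoarchean.
Oldest start 4031 minus youngest end 66 gives 3965 Myr overall.
Individual lengths (start − end): Neoarchean 300; Mesozoic 185.902; Mesoarchean 400; Eoarchean 431; Paleozoic 286.898; Neoproterozoic 461.2. The largest is Neoproterozoic at 461.2 Myr.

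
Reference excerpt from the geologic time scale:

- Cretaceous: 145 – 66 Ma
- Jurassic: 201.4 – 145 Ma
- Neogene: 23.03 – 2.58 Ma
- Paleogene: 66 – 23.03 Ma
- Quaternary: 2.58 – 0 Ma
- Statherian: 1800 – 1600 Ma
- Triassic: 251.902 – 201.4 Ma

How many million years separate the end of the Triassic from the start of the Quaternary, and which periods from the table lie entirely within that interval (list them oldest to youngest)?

End of Triassic = 201.4 Ma; start of Quaternary = 2.58 Ma.
Gap = 201.4 − 2.58 = 198.82 Myr.
Periods wholly inside 201.4–2.58 Ma: Jurassic (201.4–145), Cretaceous (145–66), Paleogene (66–23.03), Neogene (23.03–2.58).

198.82 million years; Jurassic, Cretaceous, Paleogene, Neogene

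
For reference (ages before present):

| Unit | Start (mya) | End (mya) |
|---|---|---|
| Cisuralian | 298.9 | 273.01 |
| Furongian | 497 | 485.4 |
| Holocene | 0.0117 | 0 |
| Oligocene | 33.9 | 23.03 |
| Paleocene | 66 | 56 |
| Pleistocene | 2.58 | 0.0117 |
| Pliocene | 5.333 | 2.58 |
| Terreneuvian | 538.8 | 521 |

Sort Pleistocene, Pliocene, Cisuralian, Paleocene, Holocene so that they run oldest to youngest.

Cisuralian → Paleocene → Pliocene → Pleistocene → Holocene

The oldest of these is Cisuralian (starts 298.9 Ma) and the youngest is Holocene (ends 0 Ma).
In between, by decreasing start age: Paleocene (66), Pliocene (5.333), Pleistocene (2.58).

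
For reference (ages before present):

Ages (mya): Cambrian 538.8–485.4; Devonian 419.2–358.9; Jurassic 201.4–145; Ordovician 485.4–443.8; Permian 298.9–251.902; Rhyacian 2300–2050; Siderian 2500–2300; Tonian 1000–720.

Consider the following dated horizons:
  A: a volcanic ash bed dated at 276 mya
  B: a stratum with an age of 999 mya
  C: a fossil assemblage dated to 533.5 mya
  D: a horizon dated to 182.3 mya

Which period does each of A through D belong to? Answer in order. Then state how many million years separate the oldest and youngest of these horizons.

Match each age against the start–end ranges in the excerpt: A = 276 Ma → Permian (298.9–251.902); B = 999 Ma → Tonian (1000–720); C = 533.5 Ma → Cambrian (538.8–485.4); D = 182.3 Ma → Jurassic (201.4–145).
The largest age is 999 Ma and the smallest is 182.3 Ma; their difference is 816.7 Myr.

A — Permian; B — Tonian; C — Cambrian; D — Jurassic; span 816.7 million years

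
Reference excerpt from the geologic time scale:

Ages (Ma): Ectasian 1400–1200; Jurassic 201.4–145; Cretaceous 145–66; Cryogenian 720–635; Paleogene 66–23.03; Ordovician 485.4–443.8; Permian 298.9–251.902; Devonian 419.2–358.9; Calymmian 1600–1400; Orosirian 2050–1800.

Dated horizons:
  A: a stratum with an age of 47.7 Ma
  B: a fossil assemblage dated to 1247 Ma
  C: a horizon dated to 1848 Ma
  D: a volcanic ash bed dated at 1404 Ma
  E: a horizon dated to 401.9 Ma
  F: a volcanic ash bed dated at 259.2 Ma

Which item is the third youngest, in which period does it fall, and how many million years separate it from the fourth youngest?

Smaller Ma means younger, so youngest first: A 47.7 < F 259.2 < E 401.9 < B 1247 < D 1404 < C 1848.
Counting 3 along gives E (401.9 Ma); the excerpt puts that inside the Devonian, 419.2–358.9 Ma.
Next in line is B (1247 Ma), and 1247 − 401.9 = 845.1 Myr.

E, in the Devonian; 845.1 million years to B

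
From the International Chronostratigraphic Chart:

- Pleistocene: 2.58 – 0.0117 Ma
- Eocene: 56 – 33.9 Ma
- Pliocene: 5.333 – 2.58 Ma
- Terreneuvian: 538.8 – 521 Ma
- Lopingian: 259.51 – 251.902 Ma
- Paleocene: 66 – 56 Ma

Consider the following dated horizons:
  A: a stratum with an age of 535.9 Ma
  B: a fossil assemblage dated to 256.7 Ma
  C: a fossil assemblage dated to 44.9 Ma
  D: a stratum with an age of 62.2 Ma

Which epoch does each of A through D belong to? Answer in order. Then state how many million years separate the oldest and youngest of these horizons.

A — Terreneuvian; B — Lopingian; C — Eocene; D — Paleocene; span 491 million years

A: 535.9 Ma lies in 538.8–521 Ma, so Terreneuvian.
B: 256.7 Ma lies in 259.51–251.902 Ma, so Lopingian.
C: 44.9 Ma lies in 56–33.9 Ma, so Eocene.
D: 62.2 Ma lies in 66–56 Ma, so Paleocene.
Oldest = 535.9 Ma, youngest = 44.9 Ma → span 491 Myr.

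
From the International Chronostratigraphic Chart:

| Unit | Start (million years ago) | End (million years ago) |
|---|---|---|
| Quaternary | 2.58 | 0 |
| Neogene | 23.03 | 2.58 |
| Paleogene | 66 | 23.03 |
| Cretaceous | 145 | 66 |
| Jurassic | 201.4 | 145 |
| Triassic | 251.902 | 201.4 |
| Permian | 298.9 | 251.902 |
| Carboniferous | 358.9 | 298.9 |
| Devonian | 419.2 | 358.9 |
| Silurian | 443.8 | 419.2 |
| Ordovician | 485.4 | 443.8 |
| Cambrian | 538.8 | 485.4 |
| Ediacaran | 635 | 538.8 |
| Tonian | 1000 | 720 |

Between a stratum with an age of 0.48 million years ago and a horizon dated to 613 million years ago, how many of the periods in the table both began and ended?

613 Ma sits inside the Ediacaran (635–538.8) and 0.48 Ma inside the Quaternary (2.58–0); neither of those is wholly between the two dates.
The listed periods lying completely between them are Cambrian, Ordovician, Silurian, Devonian, Carboniferous, Permian, Triassic, Jurassic, Cretaceous, Paleogene, Neogene — 11 in all.

11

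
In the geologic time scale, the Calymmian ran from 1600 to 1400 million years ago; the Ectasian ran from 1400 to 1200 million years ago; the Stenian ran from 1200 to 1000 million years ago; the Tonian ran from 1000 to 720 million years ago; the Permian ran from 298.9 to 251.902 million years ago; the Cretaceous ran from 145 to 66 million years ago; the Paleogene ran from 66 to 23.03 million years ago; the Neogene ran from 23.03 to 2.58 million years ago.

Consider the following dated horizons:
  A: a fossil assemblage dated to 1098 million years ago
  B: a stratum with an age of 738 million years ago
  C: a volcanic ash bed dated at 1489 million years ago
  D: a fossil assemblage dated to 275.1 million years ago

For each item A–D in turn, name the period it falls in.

A — Stenian; B — Tonian; C — Calymmian; D — Permian

Match each age against the start–end ranges in the excerpt: A = 1098 Ma → Stenian (1200–1000); B = 738 Ma → Tonian (1000–720); C = 1489 Ma → Calymmian (1600–1400); D = 275.1 Ma → Permian (298.9–251.902).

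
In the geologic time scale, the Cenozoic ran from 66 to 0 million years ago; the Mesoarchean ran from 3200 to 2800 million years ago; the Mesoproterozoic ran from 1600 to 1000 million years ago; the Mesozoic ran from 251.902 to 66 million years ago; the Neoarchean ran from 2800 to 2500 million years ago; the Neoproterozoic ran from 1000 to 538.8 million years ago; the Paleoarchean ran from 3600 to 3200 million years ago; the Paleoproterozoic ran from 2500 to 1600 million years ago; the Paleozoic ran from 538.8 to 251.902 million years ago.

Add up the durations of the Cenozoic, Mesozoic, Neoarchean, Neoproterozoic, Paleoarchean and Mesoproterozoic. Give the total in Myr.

Duration is start − end for each: (66 − 0) + (251.902 − 66) + (2800 − 2500) + (1000 − 538.8) + (3600 − 3200) + (1600 − 1000).
That is 66 + 185.902 + 300 + 461.2 + 400 + 600, which totals 2013.102 million years.

2013.102 million years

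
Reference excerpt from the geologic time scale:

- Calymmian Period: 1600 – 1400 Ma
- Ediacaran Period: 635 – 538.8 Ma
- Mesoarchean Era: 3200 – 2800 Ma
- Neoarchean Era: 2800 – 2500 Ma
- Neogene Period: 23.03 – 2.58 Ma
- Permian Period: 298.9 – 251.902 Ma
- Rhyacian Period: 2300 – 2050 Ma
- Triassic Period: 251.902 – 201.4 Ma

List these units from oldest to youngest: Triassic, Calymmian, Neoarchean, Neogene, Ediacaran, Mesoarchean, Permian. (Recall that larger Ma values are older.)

Mesoarchean, Neoarchean, Calymmian, Ediacaran, Permian, Triassic, Neogene

The oldest of these is Mesoarchean (starts 3200 Ma) and the youngest is Neogene (ends 2.58 Ma).
In between, by decreasing start age: Neoarchean (2800), Calymmian (1600), Ediacaran (635), Permian (298.9), Triassic (251.902).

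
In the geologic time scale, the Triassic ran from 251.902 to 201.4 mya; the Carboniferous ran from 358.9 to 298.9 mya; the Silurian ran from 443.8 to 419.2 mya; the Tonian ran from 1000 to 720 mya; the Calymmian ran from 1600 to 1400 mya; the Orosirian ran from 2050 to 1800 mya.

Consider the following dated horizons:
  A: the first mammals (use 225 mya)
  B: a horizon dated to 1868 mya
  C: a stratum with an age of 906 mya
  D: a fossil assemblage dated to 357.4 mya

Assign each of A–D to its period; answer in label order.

A: 225 Ma lies in 251.902–201.4 Ma, so Triassic.
B: 1868 Ma lies in 2050–1800 Ma, so Orosirian.
C: 906 Ma lies in 1000–720 Ma, so Tonian.
D: 357.4 Ma lies in 358.9–298.9 Ma, so Carboniferous.

A — Triassic; B — Orosirian; C — Tonian; D — Carboniferous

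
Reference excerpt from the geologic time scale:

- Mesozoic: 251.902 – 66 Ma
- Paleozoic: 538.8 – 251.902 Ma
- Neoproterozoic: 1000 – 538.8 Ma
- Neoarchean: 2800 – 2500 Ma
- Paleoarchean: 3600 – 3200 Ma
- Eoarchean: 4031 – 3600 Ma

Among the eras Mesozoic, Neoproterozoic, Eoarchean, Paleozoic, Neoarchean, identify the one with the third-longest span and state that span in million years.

Start − end for each: Mesozoic 251.902 − 66 = 185.902; Neoproterozoic 1000 − 538.8 = 461.2; Eoarchean 4031 − 3600 = 431; Paleozoic 538.8 − 251.902 = 286.898; Neoarchean 2800 − 2500 = 300.
Ranking these from longest: Neoproterozoic > Eoarchean > Neoarchean > Paleozoic > Mesozoic.
Position 3 in that ranking is Neoarchean, which lasted 300 Myr.

Neoarchean, 300 million years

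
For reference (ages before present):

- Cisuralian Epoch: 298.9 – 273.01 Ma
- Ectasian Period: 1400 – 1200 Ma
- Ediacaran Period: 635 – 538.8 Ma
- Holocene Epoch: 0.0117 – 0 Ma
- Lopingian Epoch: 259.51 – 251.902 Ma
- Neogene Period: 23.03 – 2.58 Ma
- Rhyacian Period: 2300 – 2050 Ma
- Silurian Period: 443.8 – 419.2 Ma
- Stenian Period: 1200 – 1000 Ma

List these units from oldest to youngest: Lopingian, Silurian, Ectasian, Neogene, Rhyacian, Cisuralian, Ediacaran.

The oldest of these is Rhyacian (starts 2300 Ma) and the youngest is Neogene (ends 2.58 Ma).
In between, by decreasing start age: Ectasian (1400), Ediacaran (635), Silurian (443.8), Cisuralian (298.9), Lopingian (259.51).

Rhyacian, then Ectasian, then Ediacaran, then Silurian, then Cisuralian, then Lopingian, then Neogene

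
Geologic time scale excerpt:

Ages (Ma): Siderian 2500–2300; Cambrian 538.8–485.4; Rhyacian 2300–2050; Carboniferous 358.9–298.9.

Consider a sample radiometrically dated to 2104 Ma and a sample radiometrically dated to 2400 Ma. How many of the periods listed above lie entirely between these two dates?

Checking each listed span, none has both start < 2400 Ma and end > 2104 Ma — every period straddles one of the two dates or lies outside them — so the count is 0.

0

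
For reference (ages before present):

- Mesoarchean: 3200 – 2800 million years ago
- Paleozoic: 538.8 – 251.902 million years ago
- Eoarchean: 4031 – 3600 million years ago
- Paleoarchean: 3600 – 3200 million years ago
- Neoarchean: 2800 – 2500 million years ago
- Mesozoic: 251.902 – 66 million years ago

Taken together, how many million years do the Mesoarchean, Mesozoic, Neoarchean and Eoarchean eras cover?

1316.902 million years

Duration is start − end for each: (3200 − 2800) + (251.902 − 66) + (2800 − 2500) + (4031 − 3600).
That is 400 + 185.902 + 300 + 431, which totals 1316.902 million years.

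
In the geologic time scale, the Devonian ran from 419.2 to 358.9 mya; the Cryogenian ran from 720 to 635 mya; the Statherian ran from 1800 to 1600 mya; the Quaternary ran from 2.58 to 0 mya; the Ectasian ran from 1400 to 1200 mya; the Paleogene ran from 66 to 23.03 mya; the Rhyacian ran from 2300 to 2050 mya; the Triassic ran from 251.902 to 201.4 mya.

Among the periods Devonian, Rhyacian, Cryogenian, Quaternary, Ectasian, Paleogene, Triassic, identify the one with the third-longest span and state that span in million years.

Durations: Devonian 60.3; Rhyacian 250; Cryogenian 85; Quaternary 2.58; Ectasian 200; Paleogene 42.97; Triassic 50.502 Myr.
Sorted longest-first: Rhyacian (250), Ectasian (200), Cryogenian (85), Devonian (60.3), Triassic (50.502), Paleogene (42.97), Quaternary (2.58).
The third longest is Cryogenian at 85 Myr.

Cryogenian, 85 million years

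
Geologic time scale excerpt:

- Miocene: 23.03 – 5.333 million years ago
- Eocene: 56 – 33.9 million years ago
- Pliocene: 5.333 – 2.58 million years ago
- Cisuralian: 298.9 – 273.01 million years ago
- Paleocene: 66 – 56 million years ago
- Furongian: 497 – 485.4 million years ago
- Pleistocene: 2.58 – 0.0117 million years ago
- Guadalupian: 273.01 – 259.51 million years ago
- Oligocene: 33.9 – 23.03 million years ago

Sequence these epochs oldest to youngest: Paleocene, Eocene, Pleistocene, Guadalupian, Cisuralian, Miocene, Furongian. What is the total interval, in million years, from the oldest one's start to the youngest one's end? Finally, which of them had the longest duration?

From the excerpt: Paleocene 66–56; Eocene 56–33.9; Pleistocene 2.58–0.0117; Guadalupian 273.01–259.51; Cisuralian 298.9–273.01; Miocene 23.03–5.333; Furongian 497–485.4 (Ma).
Larger Ma is earlier, so the oldest is Furongian and the youngest is Pleistocene; oldest to youngest: Furongian, Cisuralian, Guadalupian, Paleocene, Eocene, Miocene, Pleistocene.
Oldest start 497 minus youngest end 0.0117 gives 496.9883 Myr overall.
Individual lengths (start − end): Paleocene 10; Eocene 22.1; Cisuralian 25.89; Guadalupian 13.5; Miocene 17.697; Furongian 11.6; Pleistocene 2.5683. The largest is Cisuralian at 25.89 Myr.

Furongian, Cisuralian, Guadalupian, Paleocene, Eocene, Miocene, Pleistocene; total span 496.9883 Myr; longest is Cisuralian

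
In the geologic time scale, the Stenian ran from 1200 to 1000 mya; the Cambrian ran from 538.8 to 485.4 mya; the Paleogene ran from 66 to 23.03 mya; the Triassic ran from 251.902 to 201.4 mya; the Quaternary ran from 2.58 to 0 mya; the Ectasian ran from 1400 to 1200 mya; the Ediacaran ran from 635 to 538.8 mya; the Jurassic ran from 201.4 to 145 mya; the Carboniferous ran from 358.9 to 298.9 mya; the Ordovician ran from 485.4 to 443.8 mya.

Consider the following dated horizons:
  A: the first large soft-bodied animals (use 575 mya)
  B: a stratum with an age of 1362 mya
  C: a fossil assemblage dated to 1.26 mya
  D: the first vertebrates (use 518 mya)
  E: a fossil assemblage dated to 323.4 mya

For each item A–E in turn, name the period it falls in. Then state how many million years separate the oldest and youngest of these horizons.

A — Ediacaran; B — Ectasian; C — Quaternary; D — Cambrian; E — Carboniferous; span 1360.74 million years

A: 575 Ma lies in 635–538.8 Ma, so Ediacaran.
B: 1362 Ma lies in 1400–1200 Ma, so Ectasian.
C: 1.26 Ma lies in 2.58–0 Ma, so Quaternary.
D: 518 Ma lies in 538.8–485.4 Ma, so Cambrian.
E: 323.4 Ma lies in 358.9–298.9 Ma, so Carboniferous.
Oldest = 1362 Ma, youngest = 1.26 Ma → span 1360.74 Myr.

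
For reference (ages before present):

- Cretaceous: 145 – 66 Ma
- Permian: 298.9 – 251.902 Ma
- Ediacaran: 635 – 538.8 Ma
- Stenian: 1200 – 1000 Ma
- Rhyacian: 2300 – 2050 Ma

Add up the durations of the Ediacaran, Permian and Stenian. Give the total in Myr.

Duration is start − end for each: (635 − 538.8) + (298.9 − 251.902) + (1200 − 1000).
That is 96.2 + 46.998 + 200, which totals 343.198 million years.

343.198 million years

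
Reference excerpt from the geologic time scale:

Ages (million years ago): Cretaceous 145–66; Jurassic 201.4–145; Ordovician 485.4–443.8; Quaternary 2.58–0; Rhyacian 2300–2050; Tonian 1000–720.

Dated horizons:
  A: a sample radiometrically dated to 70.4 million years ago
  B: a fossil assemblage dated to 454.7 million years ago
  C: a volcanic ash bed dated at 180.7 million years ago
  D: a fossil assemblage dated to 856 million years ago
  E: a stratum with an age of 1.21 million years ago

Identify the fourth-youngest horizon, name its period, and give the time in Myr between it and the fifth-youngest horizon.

B, in the Ordovician; 401.3 million years to D

Smaller Ma means younger, so youngest first: E 1.21 < A 70.4 < C 180.7 < B 454.7 < D 856.
Counting 4 along gives B (454.7 Ma); the excerpt puts that inside the Ordovician, 485.4–443.8 Ma.
Next in line is D (856 Ma), and 856 − 454.7 = 401.3 Myr.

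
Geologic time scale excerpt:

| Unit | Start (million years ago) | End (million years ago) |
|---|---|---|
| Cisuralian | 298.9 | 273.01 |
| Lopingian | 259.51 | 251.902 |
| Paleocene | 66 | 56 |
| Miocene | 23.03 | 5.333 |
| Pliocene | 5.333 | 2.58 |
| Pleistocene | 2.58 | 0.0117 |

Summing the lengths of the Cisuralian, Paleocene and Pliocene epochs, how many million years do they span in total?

Duration is start − end for each: (298.9 − 273.01) + (66 − 56) + (5.333 − 2.58).
That is 25.89 + 10 + 2.753, which totals 38.643 million years.

38.643 million years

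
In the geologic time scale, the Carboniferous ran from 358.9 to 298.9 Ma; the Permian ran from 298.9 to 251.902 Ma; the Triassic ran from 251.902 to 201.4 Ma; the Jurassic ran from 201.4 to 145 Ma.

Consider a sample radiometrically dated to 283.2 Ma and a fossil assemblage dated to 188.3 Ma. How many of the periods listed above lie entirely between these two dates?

1

283.2 Ma sits inside the Permian (298.9–251.902) and 188.3 Ma inside the Jurassic (201.4–145); neither of those is wholly between the two dates.
The listed periods lying completely between them are Triassic — 1 in all.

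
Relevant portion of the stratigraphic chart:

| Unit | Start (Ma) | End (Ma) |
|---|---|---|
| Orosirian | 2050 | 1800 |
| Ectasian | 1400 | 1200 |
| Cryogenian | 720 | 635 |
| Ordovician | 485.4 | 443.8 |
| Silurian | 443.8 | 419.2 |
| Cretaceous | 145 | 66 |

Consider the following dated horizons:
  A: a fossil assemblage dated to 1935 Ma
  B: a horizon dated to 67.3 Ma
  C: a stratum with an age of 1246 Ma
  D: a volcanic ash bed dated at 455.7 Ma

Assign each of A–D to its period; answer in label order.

A — Orosirian; B — Cretaceous; C — Ectasian; D — Ordovician

Match each age against the start–end ranges in the excerpt: A = 1935 Ma → Orosirian (2050–1800); B = 67.3 Ma → Cretaceous (145–66); C = 1246 Ma → Ectasian (1400–1200); D = 455.7 Ma → Ordovician (485.4–443.8).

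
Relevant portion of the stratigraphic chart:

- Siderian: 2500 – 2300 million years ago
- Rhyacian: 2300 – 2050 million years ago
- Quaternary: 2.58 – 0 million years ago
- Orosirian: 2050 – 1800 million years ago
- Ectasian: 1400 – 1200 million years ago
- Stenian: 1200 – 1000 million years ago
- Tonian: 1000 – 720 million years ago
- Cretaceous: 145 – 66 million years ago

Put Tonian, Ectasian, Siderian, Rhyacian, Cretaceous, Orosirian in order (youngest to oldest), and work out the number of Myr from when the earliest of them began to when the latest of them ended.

Cretaceous, Tonian, Ectasian, Orosirian, Rhyacian, Siderian; total span 2434 Myr

Start ages (Ma): Siderian 2500, Rhyacian 2300, Orosirian 2050, Ectasian 1400, Tonian 1000, Cretaceous 145.
Ordered youngest to oldest: Cretaceous, Tonian, Ectasian, Orosirian, Rhyacian, Siderian.
Span = 2500 − 66 = 2434 Myr.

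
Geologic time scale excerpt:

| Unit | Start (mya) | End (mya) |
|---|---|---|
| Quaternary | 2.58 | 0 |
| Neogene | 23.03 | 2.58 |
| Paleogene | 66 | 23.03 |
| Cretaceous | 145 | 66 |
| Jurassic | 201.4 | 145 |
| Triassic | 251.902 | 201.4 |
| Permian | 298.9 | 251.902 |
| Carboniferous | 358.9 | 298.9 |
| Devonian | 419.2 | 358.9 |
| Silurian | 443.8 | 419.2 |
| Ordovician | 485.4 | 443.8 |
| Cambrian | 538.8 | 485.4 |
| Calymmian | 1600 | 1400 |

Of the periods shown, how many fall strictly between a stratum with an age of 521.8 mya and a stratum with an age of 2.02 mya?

10

521.8 Ma sits inside the Cambrian (538.8–485.4) and 2.02 Ma inside the Quaternary (2.58–0); neither of those is wholly between the two dates.
The listed periods lying completely between them are Ordovician, Silurian, Devonian, Carboniferous, Permian, Triassic, Jurassic, Cretaceous, Paleogene, Neogene — 10 in all.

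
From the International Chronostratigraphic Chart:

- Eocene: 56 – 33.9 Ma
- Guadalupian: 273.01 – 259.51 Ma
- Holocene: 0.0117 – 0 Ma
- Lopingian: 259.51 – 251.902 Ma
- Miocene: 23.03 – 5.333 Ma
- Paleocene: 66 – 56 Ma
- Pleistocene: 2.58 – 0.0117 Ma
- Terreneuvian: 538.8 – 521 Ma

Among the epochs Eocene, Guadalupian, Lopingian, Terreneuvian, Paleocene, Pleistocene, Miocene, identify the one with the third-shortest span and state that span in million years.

Paleocene, 10 million years

Start − end for each: Eocene 56 − 33.9 = 22.1; Guadalupian 273.01 − 259.51 = 13.5; Lopingian 259.51 − 251.902 = 7.608; Terreneuvian 538.8 − 521 = 17.8; Paleocene 66 − 56 = 10; Pleistocene 2.58 − 0.0117 = 2.5683; Miocene 23.03 − 5.333 = 17.697.
Ranking these from shortest: Pleistocene < Lopingian < Paleocene < Guadalupian < Miocene < Terreneuvian < Eocene.
Position 3 in that ranking is Paleocene, which lasted 10 Myr.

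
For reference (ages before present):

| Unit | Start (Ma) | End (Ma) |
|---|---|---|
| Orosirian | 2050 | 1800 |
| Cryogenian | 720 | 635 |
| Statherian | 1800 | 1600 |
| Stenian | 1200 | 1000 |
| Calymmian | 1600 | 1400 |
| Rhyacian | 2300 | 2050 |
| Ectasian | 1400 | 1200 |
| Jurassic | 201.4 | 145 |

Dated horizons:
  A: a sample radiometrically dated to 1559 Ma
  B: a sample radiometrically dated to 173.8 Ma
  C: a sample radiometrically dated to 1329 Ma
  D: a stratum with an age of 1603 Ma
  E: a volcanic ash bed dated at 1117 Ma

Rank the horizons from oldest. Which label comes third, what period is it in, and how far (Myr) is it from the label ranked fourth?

Larger Ma means older, so oldest first: D 1603 > A 1559 > C 1329 > E 1117 > B 173.8.
Counting 3 along gives C (1329 Ma); the excerpt puts that inside the Ectasian, 1400–1200 Ma.
Next in line is E (1117 Ma), and 1329 − 1117 = 212 Myr.

C, in the Ectasian; 212 million years to E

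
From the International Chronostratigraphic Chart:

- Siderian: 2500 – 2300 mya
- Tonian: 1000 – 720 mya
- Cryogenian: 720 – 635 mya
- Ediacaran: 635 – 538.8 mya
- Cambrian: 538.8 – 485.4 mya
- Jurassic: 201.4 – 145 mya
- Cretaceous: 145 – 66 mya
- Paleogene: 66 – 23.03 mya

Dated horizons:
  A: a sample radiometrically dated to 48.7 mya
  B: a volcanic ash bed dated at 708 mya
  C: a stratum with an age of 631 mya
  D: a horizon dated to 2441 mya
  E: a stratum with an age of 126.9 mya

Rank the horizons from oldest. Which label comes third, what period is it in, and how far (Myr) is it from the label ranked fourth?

C, in the Ediacaran; 504.1 million years to E

Sorted oldest-first by Ma: D (2441), B (708), C (631), E (126.9), A (48.7).
The third oldest is C at 631 Ma, which lies in 635–538.8 Ma: the Ediacaran.
The fourth oldest is E at 126.9 Ma; separation = |631 − 126.9| = 504.1 Myr.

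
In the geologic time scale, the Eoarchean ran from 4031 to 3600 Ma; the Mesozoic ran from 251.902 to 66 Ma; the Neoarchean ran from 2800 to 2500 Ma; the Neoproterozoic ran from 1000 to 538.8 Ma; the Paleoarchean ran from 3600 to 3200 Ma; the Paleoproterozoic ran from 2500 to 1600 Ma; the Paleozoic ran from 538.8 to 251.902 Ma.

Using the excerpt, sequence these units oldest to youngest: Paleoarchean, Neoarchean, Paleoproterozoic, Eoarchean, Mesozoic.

Eoarchean, Paleoarchean, Neoarchean, Paleoproterozoic, Mesozoic

The oldest of these is Eoarchean (starts 4031 Ma) and the youngest is Mesozoic (ends 66 Ma).
In between, by decreasing start age: Paleoarchean (3600), Neoarchean (2800), Paleoproterozoic (2500).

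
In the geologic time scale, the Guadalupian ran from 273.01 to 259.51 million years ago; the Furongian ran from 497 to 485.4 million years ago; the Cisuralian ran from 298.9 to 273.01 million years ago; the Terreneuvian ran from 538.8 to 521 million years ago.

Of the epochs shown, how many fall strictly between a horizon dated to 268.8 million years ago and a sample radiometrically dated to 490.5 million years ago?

1

The older date is 490.5 Ma and the younger is 268.8 Ma.
Epochs with start < 490.5 and end > 268.8 Ma: Cisuralian (298.9–273.01).
That is 1 complete epoch.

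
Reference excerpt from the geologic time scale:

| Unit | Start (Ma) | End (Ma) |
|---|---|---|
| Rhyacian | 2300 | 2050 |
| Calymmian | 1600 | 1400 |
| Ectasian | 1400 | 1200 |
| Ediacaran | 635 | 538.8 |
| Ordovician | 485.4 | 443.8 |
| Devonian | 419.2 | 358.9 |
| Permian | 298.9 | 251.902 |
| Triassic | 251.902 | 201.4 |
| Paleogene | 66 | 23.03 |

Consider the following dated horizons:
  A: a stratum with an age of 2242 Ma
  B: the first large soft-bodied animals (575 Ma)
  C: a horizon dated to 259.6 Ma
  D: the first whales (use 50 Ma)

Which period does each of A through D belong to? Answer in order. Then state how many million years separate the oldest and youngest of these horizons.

Match each age against the start–end ranges in the excerpt: A = 2242 Ma → Rhyacian (2300–2050); B = 575 Ma → Ediacaran (635–538.8); C = 259.6 Ma → Permian (298.9–251.902); D = 50 Ma → Paleogene (66–23.03).
The largest age is 2242 Ma and the smallest is 50 Ma; their difference is 2192 Myr.

A — Rhyacian; B — Ediacaran; C — Permian; D — Paleogene; span 2192 million years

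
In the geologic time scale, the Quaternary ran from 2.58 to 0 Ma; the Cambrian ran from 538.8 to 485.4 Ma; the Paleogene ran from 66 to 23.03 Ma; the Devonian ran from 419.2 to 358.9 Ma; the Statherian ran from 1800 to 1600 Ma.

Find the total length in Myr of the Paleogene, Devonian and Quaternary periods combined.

Each duration: Paleogene = 42.97; Devonian = 60.3; Quaternary = 2.58.
Sum: 42.97 + 60.3 + 2.58 = 105.85 Myr.

105.85 million years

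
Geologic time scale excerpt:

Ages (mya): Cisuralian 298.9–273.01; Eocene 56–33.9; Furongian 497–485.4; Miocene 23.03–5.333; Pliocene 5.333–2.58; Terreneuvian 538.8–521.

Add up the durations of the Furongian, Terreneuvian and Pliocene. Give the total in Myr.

Each duration: Furongian = 11.6; Terreneuvian = 17.8; Pliocene = 2.753.
Sum: 11.6 + 17.8 + 2.753 = 32.153 Myr.

32.153 million years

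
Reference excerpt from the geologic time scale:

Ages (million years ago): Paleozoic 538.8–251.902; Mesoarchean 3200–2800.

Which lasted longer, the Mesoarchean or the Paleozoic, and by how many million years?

Mesoarchean: 3200 − 2800 = 400 Myr.
Paleozoic: 538.8 − 251.902 = 286.898 Myr.
Difference: 400 − 286.898 = 113.102 Myr, so the Mesoarchean was longer.

Mesoarchean, by 113.102 million years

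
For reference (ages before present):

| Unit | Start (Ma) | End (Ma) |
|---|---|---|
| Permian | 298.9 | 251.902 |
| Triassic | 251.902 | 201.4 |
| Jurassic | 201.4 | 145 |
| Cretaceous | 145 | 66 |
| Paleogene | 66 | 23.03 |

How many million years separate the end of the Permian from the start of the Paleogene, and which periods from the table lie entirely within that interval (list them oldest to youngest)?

185.902 million years; Triassic, Jurassic, Cretaceous

End of Permian = 251.902 Ma; start of Paleogene = 66 Ma.
Gap = 251.902 − 66 = 185.902 Myr.
Periods wholly inside 251.902–66 Ma: Triassic (251.902–201.4), Jurassic (201.4–145), Cretaceous (145–66).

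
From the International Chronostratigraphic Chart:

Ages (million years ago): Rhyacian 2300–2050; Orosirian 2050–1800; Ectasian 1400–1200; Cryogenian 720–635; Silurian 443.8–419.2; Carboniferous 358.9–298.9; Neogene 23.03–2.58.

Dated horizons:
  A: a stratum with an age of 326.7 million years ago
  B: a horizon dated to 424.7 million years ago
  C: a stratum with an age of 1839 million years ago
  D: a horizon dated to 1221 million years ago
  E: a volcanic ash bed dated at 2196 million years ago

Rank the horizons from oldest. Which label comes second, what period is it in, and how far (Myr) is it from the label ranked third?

C, in the Orosirian; 618 million years to D

Larger Ma means older, so oldest first: E 2196 > C 1839 > D 1221 > B 424.7 > A 326.7.
Counting 2 along gives C (1839 Ma); the excerpt puts that inside the Orosirian, 2050–1800 Ma.
Next in line is D (1221 Ma), and 1839 − 1221 = 618 Myr.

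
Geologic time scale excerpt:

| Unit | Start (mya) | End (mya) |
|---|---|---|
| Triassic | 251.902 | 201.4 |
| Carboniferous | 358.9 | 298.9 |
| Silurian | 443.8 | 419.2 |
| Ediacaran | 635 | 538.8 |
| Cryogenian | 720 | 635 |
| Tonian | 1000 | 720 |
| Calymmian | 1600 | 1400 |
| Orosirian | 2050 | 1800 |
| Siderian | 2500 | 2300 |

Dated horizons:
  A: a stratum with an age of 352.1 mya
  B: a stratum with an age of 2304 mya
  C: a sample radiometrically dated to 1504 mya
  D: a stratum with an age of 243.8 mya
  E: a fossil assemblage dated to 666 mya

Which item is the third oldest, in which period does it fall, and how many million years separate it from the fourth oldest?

Sorted oldest-first by Ma: B (2304), C (1504), E (666), A (352.1), D (243.8).
The third oldest is E at 666 Ma, which lies in 720–635 Ma: the Cryogenian.
The fourth oldest is A at 352.1 Ma; separation = |666 − 352.1| = 313.9 Myr.

E, in the Cryogenian; 313.9 million years to A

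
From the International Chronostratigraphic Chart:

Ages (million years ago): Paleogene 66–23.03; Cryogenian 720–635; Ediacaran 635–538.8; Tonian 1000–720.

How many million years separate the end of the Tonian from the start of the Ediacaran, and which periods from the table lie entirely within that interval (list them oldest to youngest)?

85 million years; Cryogenian

The Tonian closes at 720 Ma and the Ediacaran opens at 635 Ma, so the interval is 720 − 635 = 85 Myr.
A period fits inside if it starts at or after 720 Ma and ends at or before 635 Ma; oldest first that gives Cryogenian.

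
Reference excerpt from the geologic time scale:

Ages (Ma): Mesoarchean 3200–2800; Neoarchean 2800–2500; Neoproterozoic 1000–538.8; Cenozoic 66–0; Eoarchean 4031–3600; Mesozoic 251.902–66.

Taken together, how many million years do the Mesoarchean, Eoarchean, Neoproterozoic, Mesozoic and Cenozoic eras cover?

1544.102 million years

Duration is start − end for each: (3200 − 2800) + (4031 − 3600) + (1000 − 538.8) + (251.902 − 66) + (66 − 0).
That is 400 + 431 + 461.2 + 185.902 + 66, which totals 1544.102 million years.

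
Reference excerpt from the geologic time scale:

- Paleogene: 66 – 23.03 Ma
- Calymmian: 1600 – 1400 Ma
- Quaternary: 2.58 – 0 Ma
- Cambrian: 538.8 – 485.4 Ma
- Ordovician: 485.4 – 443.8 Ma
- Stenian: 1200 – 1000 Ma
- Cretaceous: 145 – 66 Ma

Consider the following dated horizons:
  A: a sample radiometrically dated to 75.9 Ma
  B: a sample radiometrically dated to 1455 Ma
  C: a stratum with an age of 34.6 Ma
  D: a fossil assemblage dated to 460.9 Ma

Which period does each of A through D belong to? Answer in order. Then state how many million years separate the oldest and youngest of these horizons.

A: 75.9 Ma lies in 145–66 Ma, so Cretaceous.
B: 1455 Ma lies in 1600–1400 Ma, so Calymmian.
C: 34.6 Ma lies in 66–23.03 Ma, so Paleogene.
D: 460.9 Ma lies in 485.4–443.8 Ma, so Ordovician.
Oldest = 1455 Ma, youngest = 34.6 Ma → span 1420.4 Myr.

A — Cretaceous; B — Calymmian; C — Paleogene; D — Ordovician; span 1420.4 million years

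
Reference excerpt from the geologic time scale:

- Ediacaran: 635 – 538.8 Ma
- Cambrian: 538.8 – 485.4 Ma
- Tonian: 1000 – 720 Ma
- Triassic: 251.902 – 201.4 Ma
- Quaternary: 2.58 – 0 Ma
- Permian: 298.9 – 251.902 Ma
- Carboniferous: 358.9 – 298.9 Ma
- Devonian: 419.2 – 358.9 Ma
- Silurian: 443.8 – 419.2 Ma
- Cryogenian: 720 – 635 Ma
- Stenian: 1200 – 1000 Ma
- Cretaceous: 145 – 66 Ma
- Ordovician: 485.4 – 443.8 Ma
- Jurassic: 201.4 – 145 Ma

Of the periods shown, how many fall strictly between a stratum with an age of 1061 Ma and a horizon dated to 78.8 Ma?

1061 Ma sits inside the Stenian (1200–1000) and 78.8 Ma inside the Cretaceous (145–66); neither of those is wholly between the two dates.
The listed periods lying completely between them are Tonian, Cryogenian, Ediacaran, Cambrian, Ordovician, Silurian, Devonian, Carboniferous, Permian, Triassic, Jurassic — 11 in all.

11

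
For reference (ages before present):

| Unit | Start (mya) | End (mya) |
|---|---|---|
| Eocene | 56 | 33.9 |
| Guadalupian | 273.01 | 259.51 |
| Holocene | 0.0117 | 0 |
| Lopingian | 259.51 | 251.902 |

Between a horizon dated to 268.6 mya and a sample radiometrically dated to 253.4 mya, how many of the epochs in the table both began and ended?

0

The older date is 268.6 Ma and the younger is 253.4 Ma.
No epoch both begins after 268.6 Ma and ends before 253.4 Ma, so the count is 0.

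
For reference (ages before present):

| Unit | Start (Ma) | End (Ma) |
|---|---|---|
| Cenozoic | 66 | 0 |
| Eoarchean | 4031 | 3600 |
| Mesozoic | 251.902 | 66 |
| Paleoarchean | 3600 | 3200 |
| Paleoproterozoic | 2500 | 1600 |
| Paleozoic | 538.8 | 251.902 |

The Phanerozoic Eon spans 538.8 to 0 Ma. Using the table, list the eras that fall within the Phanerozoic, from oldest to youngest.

Paleozoic, Mesozoic, Cenozoic

Eras with both bounds inside 538.8–0 Ma: Paleozoic (538.8–251.902), Mesozoic (251.902–66), Cenozoic (66–0).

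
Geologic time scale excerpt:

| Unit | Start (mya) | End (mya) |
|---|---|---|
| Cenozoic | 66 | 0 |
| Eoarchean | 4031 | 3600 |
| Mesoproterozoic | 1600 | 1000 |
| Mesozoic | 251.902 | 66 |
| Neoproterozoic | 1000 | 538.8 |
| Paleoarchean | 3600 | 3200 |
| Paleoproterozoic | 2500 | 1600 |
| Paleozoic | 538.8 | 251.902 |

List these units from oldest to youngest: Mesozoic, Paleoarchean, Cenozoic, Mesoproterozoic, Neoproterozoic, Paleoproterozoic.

Paleoarchean → Paleoproterozoic → Mesoproterozoic → Neoproterozoic → Mesozoic → Cenozoic

Read off each span (Ma): Mesozoic 251.902–66; Paleoarchean 3600–3200; Cenozoic 66–0; Mesoproterozoic 1600–1000; Neoproterozoic 1000–538.8; Paleoproterozoic 2500–1600.
Larger Ma is older, so oldest→youngest is Paleoarchean, Paleoproterozoic, Mesoproterozoic, Neoproterozoic, Mesozoic, Cenozoic.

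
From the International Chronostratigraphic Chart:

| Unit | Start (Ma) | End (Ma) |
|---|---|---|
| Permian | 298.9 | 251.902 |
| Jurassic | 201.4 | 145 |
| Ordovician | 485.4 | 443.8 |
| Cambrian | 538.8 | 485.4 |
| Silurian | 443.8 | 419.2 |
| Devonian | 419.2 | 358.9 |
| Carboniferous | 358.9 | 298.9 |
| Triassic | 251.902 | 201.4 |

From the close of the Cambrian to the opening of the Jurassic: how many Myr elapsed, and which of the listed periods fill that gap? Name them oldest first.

284 million years; Ordovician, Silurian, Devonian, Carboniferous, Permian, Triassic

End of Cambrian = 485.4 Ma; start of Jurassic = 201.4 Ma.
Gap = 485.4 − 201.4 = 284 Myr.
Periods wholly inside 485.4–201.4 Ma: Ordovician (485.4–443.8), Silurian (443.8–419.2), Devonian (419.2–358.9), Carboniferous (358.9–298.9), Permian (298.9–251.902), Triassic (251.902–201.4).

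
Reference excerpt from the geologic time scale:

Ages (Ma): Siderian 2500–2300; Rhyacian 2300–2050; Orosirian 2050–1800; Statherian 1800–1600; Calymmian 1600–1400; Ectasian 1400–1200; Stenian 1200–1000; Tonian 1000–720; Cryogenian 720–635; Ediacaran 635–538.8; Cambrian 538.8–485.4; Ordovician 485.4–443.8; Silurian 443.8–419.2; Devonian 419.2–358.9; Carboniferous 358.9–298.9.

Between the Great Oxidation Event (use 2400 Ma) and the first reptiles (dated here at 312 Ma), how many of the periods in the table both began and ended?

The older date is 2400 Ma and the younger is 312 Ma.
Periods with start < 2400 and end > 312 Ma: Rhyacian (2300–2050), Orosirian (2050–1800), Statherian (1800–1600), Calymmian (1600–1400), Ectasian (1400–1200), Stenian (1200–1000), Tonian (1000–720), Cryogenian (720–635), Ediacaran (635–538.8), Cambrian (538.8–485.4), Ordovician (485.4–443.8), Silurian (443.8–419.2), Devonian (419.2–358.9).
That is 13 complete periods.

13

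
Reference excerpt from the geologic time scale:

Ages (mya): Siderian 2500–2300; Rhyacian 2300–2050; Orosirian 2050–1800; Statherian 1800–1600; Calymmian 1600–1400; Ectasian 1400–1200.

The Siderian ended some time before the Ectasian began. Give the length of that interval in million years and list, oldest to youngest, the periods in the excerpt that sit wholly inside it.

The Siderian closes at 2300 Ma and the Ectasian opens at 1400 Ma, so the interval is 2300 − 1400 = 900 Myr.
A period fits inside if it starts at or after 2300 Ma and ends at or before 1400 Ma; oldest first that gives Rhyacian, Orosirian, Statherian, Calymmian.

900 million years; Rhyacian, Orosirian, Statherian, Calymmian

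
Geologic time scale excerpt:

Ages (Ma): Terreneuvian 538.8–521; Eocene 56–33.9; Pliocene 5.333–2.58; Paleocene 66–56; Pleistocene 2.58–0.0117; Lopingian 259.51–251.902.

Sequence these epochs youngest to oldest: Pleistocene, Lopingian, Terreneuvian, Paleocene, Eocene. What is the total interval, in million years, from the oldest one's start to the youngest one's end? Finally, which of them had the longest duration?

Pleistocene, Eocene, Paleocene, Lopingian, Terreneuvian; total span 538.7883 Myr; longest is Eocene

Start ages (Ma): Terreneuvian 538.8, Lopingian 259.51, Paleocene 66, Eocene 56, Pleistocene 2.58.
Ordered youngest to oldest: Pleistocene, Eocene, Paleocene, Lopingian, Terreneuvian.
Span = 538.8 − 0.0117 = 538.7883 Myr.
Durations: Terreneuvian 17.8, Lopingian 7.608, Paleocene 10, Eocene 22.1, Pleistocene 2.5683 → longest is Eocene (22.1 Myr).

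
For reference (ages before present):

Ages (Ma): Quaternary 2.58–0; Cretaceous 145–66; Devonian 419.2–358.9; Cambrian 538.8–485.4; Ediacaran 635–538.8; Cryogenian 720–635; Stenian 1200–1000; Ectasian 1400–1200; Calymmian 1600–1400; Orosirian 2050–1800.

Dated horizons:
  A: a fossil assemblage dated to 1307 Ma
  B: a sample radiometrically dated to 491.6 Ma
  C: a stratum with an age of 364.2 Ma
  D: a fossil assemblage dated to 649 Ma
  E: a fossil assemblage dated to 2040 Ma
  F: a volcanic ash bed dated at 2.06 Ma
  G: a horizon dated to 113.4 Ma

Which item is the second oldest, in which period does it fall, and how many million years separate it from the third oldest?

Larger Ma means older, so oldest first: E 2040 > A 1307 > D 649 > B 491.6 > C 364.2 > G 113.4 > F 2.06.
Counting 2 along gives A (1307 Ma); the excerpt puts that inside the Ectasian, 1400–1200 Ma.
Next in line is D (649 Ma), and 1307 − 649 = 658 Myr.

A, in the Ectasian; 658 million years to D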